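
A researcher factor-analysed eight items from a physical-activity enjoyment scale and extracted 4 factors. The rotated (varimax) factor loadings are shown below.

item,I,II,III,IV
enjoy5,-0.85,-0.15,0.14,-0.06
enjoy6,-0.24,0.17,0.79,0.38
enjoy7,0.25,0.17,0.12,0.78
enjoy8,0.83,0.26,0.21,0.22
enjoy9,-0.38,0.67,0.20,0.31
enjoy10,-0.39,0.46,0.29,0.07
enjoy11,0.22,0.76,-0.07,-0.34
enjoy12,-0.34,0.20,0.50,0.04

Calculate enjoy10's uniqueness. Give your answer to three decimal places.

0.547

h² = (-0.39)² + 0.46² + 0.29² + 0.07² = 0.1521 + 0.2116 + 0.0841 + 0.0049 = 0.4527
Uniqueness u² = 1 − h² = 1 − 0.4527 = 0.5473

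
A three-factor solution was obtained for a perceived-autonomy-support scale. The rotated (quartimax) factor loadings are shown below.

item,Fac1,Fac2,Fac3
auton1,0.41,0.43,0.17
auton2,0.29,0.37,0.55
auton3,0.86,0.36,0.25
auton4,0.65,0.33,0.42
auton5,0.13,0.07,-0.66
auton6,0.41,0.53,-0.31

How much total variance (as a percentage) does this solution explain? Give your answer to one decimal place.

59.1%

Communalities: 0.3819, 0.5235, 0.9317, 0.7078, 0.4574, 0.5451; Σh² = 3.5474.
Total variance with 6 standardized items is 6, so the solution explains 3.5474/6 = 0.5912 = 59.12%.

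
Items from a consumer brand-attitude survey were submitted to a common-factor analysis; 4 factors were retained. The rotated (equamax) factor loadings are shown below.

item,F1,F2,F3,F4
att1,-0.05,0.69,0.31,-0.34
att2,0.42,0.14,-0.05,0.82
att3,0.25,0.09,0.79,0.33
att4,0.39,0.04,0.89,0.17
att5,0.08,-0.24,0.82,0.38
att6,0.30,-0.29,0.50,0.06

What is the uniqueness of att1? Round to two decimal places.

h² = (-0.05)² + 0.69² + 0.31² + (-0.34)² = 0.0025 + 0.4761 + 0.0961 + 0.1156 = 0.6903
Uniqueness u² = 1 − h² = 1 − 0.6903 = 0.3097

0.31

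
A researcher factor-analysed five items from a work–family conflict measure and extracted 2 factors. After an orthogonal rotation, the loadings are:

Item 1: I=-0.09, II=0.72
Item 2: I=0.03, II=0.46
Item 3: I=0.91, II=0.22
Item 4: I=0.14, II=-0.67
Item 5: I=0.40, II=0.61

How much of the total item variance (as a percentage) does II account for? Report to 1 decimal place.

SS loadings for II = 0.72² + 0.46² + 0.22² + (-0.67)² + 0.61² = 1.5994
With 5 standardized items, total variance = 5. Proportion = 1.5994/5 = 0.3199 → 31.99%.

32.0%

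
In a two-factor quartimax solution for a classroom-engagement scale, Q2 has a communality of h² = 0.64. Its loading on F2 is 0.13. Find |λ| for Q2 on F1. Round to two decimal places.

Under orthogonal rotation h² = Σλ², so λ_F1² = h² − (0.0169) = 0.64 − 0.0169 = 0.6231.
|λ| = √0.6231 = 0.7894.

0.79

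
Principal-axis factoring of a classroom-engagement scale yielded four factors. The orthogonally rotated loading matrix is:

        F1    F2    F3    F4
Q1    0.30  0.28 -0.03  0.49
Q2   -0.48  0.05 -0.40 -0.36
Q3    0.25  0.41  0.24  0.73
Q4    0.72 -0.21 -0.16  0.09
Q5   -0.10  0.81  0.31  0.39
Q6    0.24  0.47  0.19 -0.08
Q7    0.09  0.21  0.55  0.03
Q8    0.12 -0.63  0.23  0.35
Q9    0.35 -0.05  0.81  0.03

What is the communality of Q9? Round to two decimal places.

0.78

h² = 0.35² + (-0.05)² + 0.81² + 0.03² = 0.1225 + 0.0025 + 0.6561 + 0.0009 = 0.7820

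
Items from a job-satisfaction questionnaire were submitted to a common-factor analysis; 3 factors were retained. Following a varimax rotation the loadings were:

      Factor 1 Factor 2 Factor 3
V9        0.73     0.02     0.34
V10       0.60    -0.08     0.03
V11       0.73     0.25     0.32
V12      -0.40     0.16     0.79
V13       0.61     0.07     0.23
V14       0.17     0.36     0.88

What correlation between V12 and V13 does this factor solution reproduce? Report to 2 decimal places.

-0.05

r̂ = Σ λ_i·λ_j across factors = (-0.40)(0.61) + (0.16)(0.07) + (0.79)(0.23)
  = -0.2440 +0.0112 +0.1817 = -0.0511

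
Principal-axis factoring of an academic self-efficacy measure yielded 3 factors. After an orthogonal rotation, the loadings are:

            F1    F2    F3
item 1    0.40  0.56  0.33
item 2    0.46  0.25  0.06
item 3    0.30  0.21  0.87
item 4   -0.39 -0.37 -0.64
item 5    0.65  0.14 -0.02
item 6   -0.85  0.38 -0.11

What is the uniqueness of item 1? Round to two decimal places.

h² = 0.40² + 0.56² + 0.33² = 0.1600 + 0.3136 + 0.1089 = 0.5825
Uniqueness u² = 1 − h² = 1 − 0.5825 = 0.4175

0.42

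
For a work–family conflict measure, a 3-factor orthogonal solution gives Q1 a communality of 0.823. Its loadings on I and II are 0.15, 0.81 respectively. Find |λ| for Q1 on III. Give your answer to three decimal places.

0.380

Under orthogonal rotation h² = Σλ², so λ_III² = h² − (0.6786) = 0.823 − 0.6786 = 0.1444.
|λ| = √0.1444 = 0.3800.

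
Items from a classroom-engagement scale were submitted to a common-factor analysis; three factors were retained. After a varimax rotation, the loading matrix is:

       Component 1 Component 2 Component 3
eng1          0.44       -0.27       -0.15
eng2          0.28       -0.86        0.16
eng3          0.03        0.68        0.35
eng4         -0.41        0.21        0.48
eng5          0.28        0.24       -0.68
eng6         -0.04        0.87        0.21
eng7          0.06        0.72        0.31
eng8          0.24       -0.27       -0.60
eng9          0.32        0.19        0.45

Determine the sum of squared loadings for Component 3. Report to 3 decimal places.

1.566

SS loadings for Component 3 = (-0.15)² + 0.16² + 0.35² + 0.48² + (-0.68)² + 0.21² + 0.31² + (-0.60)² + 0.45² = 0.0225 + 0.0256 + 0.1225 + 0.2304 + 0.4624 + 0.0441 + 0.0961 + 0.3600 + 0.2025 = 1.5661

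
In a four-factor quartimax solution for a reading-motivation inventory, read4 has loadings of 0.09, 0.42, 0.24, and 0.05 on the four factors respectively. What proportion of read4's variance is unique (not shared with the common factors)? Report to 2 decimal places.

h² = 0.09² + 0.42² + 0.24² + 0.05² = 0.0081 + 0.1764 + 0.0576 + 0.0025 = 0.2446
Uniqueness u² = 1 − h² = 1 − 0.2446 = 0.7554

0.76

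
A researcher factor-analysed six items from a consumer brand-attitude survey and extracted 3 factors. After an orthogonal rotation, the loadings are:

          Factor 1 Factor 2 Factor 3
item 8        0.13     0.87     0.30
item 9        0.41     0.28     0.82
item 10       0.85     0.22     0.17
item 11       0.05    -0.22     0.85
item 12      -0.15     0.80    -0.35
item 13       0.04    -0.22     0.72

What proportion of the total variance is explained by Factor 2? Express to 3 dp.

SS loadings for Factor 2 = 0.87² + 0.28² + 0.22² + (-0.22)² + 0.80² + (-0.22)² = 1.6205
Proportion of variance = 1.6205 / 6 = 0.2701.

0.270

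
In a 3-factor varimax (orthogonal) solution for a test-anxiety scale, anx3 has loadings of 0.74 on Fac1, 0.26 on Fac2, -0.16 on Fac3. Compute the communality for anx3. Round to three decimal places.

0.641

h² = 0.74² + 0.26² + (-0.16)² = 0.5476 + 0.0676 + 0.0256 = 0.6408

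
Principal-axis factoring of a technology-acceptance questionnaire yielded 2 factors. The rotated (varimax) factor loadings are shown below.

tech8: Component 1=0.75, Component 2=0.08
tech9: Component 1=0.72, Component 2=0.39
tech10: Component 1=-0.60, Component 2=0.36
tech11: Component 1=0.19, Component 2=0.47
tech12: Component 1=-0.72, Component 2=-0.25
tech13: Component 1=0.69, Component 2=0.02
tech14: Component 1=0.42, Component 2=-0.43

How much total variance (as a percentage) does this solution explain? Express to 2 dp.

Communalities: 0.5689, 0.6705, 0.4896, 0.2570, 0.5809, 0.4765, 0.3613; Σh² = 3.4047.
Total variance with 7 standardized items is 7, so the solution explains 3.4047/7 = 0.4864 = 48.64%.

48.64%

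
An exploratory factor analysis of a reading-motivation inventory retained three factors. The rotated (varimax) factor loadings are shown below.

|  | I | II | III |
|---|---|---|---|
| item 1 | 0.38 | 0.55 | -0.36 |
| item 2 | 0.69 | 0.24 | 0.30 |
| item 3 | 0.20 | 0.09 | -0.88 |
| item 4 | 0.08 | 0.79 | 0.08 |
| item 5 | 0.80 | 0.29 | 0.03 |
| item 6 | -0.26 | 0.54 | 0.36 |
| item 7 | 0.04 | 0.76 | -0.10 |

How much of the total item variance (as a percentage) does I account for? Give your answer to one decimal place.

SS loadings for I = 0.38² + 0.69² + 0.20² + 0.08² + 0.80² + (-0.26)² + 0.04² = 1.3761
With 7 standardized items, total variance = 7. Proportion = 1.3761/7 = 0.1966 → 19.66%.

19.7%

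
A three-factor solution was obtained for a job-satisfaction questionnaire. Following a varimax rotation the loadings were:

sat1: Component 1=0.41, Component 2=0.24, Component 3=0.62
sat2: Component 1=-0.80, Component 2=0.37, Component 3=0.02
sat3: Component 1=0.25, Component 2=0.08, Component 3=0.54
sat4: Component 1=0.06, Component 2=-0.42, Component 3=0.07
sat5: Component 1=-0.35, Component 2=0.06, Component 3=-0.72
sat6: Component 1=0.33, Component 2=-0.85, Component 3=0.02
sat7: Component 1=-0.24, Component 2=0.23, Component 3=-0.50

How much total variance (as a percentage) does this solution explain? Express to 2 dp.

SS loadings by factor: 1.1632, 1.1563, 1.4501; total = 3.7696.
Total variance with 7 standardized items is 7, so the solution explains 3.7696/7 = 0.5385 = 53.85%.

53.85%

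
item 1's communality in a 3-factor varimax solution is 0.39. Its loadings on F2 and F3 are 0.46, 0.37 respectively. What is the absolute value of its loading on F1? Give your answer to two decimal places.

Under orthogonal rotation h² = Σλ², so λ_F1² = h² − (0.3485) = 0.39 − 0.3485 = 0.0415.
|λ| = √0.0415 = 0.2037.

0.20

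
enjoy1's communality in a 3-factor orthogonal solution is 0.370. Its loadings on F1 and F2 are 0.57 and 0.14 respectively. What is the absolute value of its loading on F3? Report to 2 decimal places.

Under orthogonal rotation h² = Σλ², so λ_F3² = h² − (0.3445) = 0.370 − 0.3445 = 0.0255.
|λ| = √0.0255 = 0.1597.

0.16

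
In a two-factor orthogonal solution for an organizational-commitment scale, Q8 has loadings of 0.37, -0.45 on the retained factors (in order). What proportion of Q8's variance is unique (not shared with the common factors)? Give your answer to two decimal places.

h² = 0.37² + (-0.45)² = 0.1369 + 0.2025 = 0.3394
Uniqueness u² = 1 − h² = 1 − 0.3394 = 0.6606

0.66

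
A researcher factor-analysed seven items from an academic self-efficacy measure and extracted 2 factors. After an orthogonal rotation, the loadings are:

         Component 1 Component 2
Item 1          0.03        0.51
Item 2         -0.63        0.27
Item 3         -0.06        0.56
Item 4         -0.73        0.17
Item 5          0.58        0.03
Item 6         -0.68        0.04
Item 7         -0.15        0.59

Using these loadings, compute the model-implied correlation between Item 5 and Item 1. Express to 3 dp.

r̂ = Σ λ_i·λ_j across factors = (0.58)(0.03) + (0.03)(0.51)
  = +0.0174 +0.0153 = 0.0327

0.033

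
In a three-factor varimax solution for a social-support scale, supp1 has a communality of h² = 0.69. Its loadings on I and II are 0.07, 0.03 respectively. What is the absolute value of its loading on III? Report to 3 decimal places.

Under orthogonal rotation h² = Σλ², so λ_III² = h² − (0.0058) = 0.69 − 0.0058 = 0.6842.
|λ| = √0.6842 = 0.8272.

0.827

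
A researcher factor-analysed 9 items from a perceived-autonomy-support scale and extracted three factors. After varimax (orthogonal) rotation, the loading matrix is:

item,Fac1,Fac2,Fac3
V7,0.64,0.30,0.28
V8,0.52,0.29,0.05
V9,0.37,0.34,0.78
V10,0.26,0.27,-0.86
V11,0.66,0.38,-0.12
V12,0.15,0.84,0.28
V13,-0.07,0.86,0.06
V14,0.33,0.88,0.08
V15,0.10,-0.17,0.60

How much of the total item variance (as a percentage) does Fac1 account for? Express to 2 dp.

SS loadings for Fac1 = 0.64² + 0.52² + 0.37² + 0.26² + 0.66² + 0.15² + (-0.07)² + 0.33² + 0.10² = 1.4664
With 9 standardized items, total variance = 9. Proportion = 1.4664/9 = 0.1629 → 16.29%.

16.29%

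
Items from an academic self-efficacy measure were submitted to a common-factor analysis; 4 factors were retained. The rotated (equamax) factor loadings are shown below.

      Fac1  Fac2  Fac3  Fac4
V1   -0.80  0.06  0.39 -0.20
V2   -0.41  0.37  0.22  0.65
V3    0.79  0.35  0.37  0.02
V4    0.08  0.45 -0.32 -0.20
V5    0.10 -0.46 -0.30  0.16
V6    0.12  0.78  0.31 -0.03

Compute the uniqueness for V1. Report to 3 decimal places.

h² = (-0.80)² + 0.06² + 0.39² + (-0.20)² = 0.6400 + 0.0036 + 0.1521 + 0.0400 = 0.8357
Uniqueness u² = 1 − h² = 1 − 0.8357 = 0.1643

0.164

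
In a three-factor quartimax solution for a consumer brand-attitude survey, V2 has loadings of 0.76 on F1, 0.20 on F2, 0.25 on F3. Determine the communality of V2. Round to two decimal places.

h² = 0.76² + 0.20² + 0.25² = 0.5776 + 0.0400 + 0.0625 = 0.6801

0.68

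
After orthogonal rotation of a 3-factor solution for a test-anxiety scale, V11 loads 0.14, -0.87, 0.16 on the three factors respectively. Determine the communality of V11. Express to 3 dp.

0.802

h² = 0.14² + (-0.87)² + 0.16² = 0.0196 + 0.7569 + 0.0256 = 0.8021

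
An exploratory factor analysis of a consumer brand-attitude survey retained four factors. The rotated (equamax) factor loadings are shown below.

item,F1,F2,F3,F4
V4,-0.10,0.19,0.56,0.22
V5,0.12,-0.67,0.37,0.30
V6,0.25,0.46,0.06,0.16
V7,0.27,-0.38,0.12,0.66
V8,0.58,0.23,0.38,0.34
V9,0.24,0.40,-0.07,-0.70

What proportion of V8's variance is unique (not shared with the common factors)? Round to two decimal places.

h² = 0.58² + 0.23² + 0.38² + 0.34² = 0.3364 + 0.0529 + 0.1444 + 0.1156 = 0.6493
Uniqueness u² = 1 − h² = 1 − 0.6493 = 0.3507

0.35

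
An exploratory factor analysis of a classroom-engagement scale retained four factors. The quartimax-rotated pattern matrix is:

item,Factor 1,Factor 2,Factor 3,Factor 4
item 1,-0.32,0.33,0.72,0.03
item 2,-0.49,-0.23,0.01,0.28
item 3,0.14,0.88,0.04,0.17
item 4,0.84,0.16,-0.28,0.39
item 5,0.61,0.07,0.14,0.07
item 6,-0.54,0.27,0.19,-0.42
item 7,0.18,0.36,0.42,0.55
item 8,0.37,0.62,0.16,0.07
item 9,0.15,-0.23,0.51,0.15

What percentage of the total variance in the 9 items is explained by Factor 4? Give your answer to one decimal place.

SS loadings for Factor 4 = 0.03² + 0.28² + 0.17² + 0.39² + 0.07² + (-0.42)² + 0.55² + 0.07² + 0.15² = 0.7715
With 9 standardized items, total variance = 9. Proportion = 0.7715/9 = 0.0857 → 8.57%.

8.6%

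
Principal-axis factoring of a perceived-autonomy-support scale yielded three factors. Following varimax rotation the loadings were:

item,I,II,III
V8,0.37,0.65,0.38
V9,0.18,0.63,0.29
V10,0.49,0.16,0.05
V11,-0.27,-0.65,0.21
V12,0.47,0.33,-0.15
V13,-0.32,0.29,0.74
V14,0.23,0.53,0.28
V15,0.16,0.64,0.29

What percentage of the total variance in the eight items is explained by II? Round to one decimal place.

SS loadings for II = 0.65² + 0.63² + 0.16² + (-0.65)² + 0.33² + 0.29² + 0.53² + 0.64² = 2.1510
With 8 standardized items, total variance = 8. Proportion = 2.1510/8 = 0.2689 → 26.89%.

26.9%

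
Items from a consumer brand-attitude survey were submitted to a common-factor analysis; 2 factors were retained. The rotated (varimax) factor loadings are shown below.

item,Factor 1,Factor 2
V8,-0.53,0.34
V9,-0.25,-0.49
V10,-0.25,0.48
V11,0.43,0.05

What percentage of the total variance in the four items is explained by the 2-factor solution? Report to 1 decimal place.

29.5%

SS loadings by factor: 0.5908, 0.5886; total = 1.1794.
Total variance with 4 standardized items is 4, so the solution explains 1.1794/4 = 0.2949 = 29.48%.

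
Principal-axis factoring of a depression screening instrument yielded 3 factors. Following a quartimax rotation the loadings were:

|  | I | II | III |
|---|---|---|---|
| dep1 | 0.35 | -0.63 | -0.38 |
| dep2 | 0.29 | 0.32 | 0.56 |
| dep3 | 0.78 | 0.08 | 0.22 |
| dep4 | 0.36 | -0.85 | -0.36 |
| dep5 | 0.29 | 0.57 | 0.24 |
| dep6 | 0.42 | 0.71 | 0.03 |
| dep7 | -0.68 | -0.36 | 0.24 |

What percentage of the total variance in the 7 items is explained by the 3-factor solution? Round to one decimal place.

65.8%

Communalities: 0.6638, 0.5001, 0.6632, 0.9817, 0.4666, 0.6814, 0.6496; Σh² = 4.6064.
Total variance with 7 standardized items is 7, so the solution explains 4.6064/7 = 0.6581 = 65.81%.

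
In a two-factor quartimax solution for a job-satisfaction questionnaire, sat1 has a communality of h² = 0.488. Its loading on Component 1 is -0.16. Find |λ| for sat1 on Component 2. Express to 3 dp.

0.680

Under orthogonal rotation h² = Σλ², so λ_Component 2² = h² − (0.0256) = 0.488 − 0.0256 = 0.4624.
|λ| = √0.4624 = 0.6800.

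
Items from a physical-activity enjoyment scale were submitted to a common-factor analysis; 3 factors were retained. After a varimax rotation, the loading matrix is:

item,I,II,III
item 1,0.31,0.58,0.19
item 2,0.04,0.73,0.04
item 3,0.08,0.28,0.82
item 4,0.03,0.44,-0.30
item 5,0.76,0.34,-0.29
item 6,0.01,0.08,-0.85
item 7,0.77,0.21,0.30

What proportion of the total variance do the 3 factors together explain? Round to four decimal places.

0.6114

SS loadings by factor: 1.2756, 1.3074, 1.6967; total = 4.2797.
Total variance with 7 standardized items is 7, so the solution explains 4.2797/7 = 0.6114.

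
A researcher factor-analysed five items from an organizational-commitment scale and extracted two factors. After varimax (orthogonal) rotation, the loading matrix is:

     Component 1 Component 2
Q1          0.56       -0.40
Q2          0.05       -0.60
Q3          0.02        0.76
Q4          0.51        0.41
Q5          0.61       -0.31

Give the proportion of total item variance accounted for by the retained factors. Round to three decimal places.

Communalities: 0.4736, 0.3625, 0.5780, 0.4282, 0.4682; Σh² = 2.3105.
Total variance with 5 standardized items is 5, so the solution explains 2.3105/5 = 0.4621.

0.462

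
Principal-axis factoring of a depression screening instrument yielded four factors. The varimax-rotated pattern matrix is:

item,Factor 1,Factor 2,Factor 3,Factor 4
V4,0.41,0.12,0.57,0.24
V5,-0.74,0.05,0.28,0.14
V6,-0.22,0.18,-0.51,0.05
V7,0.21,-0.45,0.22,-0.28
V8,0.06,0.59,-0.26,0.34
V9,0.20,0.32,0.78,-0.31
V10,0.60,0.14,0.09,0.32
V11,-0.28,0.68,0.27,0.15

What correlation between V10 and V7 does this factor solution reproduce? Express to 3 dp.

-0.007

r̂ = Σ λ_i·λ_j across factors = (0.60)(0.21) + (0.14)(-0.45) + (0.09)(0.22) + (0.32)(-0.28)
  = +0.1260 -0.0630 +0.0198 -0.0896 = -0.0068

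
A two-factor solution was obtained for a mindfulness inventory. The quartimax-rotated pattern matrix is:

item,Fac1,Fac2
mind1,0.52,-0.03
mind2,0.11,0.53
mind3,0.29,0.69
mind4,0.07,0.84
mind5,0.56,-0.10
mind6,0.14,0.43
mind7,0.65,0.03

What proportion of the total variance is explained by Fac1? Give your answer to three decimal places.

SS loadings for Fac1 = 0.52² + 0.11² + 0.29² + 0.07² + 0.56² + 0.14² + 0.65² = 1.1272
Proportion of variance = 1.1272 / 7 = 0.1610.

0.161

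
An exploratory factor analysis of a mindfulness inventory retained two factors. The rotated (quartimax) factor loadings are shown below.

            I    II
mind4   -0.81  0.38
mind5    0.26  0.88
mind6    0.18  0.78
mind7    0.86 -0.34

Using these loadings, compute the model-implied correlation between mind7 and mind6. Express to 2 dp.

r̂ = Σ λ_i·λ_j across factors = (0.86)(0.18) + (-0.34)(0.78)
  = +0.1548 -0.2652 = -0.1104

-0.11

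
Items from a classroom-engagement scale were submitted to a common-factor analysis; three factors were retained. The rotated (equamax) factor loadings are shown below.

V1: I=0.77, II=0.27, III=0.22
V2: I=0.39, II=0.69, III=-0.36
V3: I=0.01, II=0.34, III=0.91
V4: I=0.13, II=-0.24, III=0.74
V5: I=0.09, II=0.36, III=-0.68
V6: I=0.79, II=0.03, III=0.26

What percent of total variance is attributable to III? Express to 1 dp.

34.7%

SS loadings for III = 0.22² + (-0.36)² + 0.91² + 0.74² + (-0.68)² + 0.26² = 2.0837
With 6 standardized items, total variance = 6. Proportion = 2.0837/6 = 0.3473 → 34.73%.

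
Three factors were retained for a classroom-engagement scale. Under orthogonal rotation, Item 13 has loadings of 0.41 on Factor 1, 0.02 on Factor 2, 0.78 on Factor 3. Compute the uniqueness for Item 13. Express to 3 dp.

h² = 0.41² + 0.02² + 0.78² = 0.1681 + 0.0004 + 0.6084 = 0.7769
Uniqueness u² = 1 − h² = 1 − 0.7769 = 0.2231

0.223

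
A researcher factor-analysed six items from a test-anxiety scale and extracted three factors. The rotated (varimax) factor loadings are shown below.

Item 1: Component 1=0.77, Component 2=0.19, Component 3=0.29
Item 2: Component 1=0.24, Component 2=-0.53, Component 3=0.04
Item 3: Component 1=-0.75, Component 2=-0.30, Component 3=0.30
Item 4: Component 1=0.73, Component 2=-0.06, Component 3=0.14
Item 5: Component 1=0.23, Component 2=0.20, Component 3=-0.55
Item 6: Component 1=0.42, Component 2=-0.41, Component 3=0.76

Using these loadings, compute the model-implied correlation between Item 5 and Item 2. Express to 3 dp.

-0.073

r̂ = Σ λ_i·λ_j across factors = (0.23)(0.24) + (0.20)(-0.53) + (-0.55)(0.04)
  = +0.0552 -0.1060 -0.0220 = -0.0728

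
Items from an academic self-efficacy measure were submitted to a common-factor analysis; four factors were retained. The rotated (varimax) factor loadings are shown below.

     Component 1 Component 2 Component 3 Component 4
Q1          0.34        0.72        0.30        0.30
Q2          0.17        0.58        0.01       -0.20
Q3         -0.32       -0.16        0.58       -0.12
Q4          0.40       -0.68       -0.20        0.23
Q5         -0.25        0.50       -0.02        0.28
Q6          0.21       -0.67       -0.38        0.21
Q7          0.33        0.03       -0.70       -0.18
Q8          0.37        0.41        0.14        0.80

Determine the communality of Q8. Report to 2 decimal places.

h² = 0.37² + 0.41² + 0.14² + 0.80² = 0.1369 + 0.1681 + 0.0196 + 0.6400 = 0.9646

0.96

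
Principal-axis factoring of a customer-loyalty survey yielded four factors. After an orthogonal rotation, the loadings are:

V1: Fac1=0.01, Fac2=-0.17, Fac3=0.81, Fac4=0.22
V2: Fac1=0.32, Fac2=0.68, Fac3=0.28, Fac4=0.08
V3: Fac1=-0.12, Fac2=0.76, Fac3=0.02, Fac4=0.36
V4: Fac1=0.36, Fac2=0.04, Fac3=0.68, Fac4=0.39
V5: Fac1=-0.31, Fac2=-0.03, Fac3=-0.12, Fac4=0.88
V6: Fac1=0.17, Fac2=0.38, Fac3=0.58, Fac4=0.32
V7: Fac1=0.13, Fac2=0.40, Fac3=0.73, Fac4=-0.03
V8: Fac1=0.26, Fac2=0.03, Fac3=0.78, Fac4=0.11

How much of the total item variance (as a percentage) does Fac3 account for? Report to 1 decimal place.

33.6%

SS loadings for Fac3 = 0.81² + 0.28² + 0.02² + 0.68² + (-0.12)² + 0.58² + 0.73² + 0.78² = 2.6894
With 8 standardized items, total variance = 8. Proportion = 2.6894/8 = 0.3362 → 33.62%.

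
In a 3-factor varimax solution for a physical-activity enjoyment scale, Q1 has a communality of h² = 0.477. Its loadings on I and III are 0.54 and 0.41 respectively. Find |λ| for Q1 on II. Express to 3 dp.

0.132

Under orthogonal rotation h² = Σλ², so λ_II² = h² − (0.4597) = 0.477 − 0.4597 = 0.0173.
|λ| = √0.0173 = 0.1315.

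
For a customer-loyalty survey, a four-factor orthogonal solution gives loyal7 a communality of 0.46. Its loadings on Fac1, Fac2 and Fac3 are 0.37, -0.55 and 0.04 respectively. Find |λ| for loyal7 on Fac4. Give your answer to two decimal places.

Under orthogonal rotation h² = Σλ², so λ_Fac4² = h² − (0.4410) = 0.46 − 0.4410 = 0.0190.
|λ| = √0.0190 = 0.1378.

0.14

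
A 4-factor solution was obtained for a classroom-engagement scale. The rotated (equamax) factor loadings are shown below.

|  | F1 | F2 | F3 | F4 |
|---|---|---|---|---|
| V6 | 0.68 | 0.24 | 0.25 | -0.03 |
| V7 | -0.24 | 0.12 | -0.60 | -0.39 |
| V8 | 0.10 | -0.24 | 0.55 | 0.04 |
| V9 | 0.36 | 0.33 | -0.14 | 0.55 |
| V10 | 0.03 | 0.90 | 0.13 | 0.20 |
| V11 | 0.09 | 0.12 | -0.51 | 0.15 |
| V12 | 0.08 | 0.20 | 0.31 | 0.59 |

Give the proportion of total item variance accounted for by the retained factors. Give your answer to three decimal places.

0.538

SS loadings by factor: 0.6750, 1.1029, 1.1177, 0.8677; total = 3.7633.
Total variance with 7 standardized items is 7, so the solution explains 3.7633/7 = 0.5376.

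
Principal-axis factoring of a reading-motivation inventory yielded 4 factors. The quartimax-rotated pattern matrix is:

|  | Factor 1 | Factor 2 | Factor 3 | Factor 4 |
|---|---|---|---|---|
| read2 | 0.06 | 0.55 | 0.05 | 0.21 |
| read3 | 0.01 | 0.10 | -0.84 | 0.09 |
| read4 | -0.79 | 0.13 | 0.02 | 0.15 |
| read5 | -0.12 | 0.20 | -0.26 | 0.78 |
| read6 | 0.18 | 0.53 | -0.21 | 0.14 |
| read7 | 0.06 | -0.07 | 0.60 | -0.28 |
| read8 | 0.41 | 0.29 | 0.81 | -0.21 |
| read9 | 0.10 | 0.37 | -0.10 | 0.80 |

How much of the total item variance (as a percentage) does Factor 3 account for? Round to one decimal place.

23.1%

SS loadings for Factor 3 = 0.05² + (-0.84)² + 0.02² + (-0.26)² + (-0.21)² + 0.60² + 0.81² + (-0.10)² = 1.8463
With 8 standardized items, total variance = 8. Proportion = 1.8463/8 = 0.2308 → 23.08%.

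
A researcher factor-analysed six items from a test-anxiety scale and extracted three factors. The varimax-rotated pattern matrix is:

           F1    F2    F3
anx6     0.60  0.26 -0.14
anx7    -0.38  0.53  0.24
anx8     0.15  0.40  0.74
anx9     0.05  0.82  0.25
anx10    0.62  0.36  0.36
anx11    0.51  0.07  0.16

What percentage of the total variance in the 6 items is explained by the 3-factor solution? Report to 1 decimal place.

55.5%

Communalities: 0.4472, 0.4829, 0.7301, 0.7374, 0.6436, 0.2906; Σh² = 3.3318.
Total variance with 6 standardized items is 6, so the solution explains 3.3318/6 = 0.5553 = 55.53%.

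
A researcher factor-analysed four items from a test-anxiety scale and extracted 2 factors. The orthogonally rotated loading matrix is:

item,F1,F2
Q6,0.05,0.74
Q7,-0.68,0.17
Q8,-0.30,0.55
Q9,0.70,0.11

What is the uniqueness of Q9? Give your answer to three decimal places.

h² = 0.70² + 0.11² = 0.4900 + 0.0121 = 0.5021
Uniqueness u² = 1 − h² = 1 − 0.5021 = 0.4979

0.498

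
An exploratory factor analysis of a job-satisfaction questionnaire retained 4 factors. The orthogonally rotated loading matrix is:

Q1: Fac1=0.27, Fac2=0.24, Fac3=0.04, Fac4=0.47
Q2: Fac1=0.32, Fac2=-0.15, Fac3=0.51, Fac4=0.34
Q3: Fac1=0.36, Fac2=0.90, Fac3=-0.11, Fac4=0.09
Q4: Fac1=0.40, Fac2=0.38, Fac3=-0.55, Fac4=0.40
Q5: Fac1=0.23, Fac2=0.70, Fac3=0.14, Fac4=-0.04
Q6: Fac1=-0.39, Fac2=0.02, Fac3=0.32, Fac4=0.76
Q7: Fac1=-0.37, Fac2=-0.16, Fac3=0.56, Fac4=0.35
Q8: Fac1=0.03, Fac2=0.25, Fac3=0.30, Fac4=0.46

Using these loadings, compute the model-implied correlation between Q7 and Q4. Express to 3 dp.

r̂ = Σ λ_i·λ_j across factors = (-0.37)(0.40) + (-0.16)(0.38) + (0.56)(-0.55) + (0.35)(0.40)
  = -0.1480 -0.0608 -0.3080 +0.1400 = -0.3768

-0.377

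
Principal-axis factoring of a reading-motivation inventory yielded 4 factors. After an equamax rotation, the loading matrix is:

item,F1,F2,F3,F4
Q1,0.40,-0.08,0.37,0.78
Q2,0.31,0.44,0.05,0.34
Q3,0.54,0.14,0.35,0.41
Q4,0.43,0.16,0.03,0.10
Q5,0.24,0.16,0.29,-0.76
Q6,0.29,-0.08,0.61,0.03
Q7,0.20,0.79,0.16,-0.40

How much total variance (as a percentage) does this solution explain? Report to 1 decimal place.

SS loadings by factor: 0.9143, 0.9013, 0.7446, 1.6406; total = 4.2008.
Total variance with 7 standardized items is 7, so the solution explains 4.2008/7 = 0.6001 = 60.01%.

60.0%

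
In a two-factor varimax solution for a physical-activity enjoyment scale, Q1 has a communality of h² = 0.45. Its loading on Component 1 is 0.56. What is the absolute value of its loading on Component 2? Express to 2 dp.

Under orthogonal rotation h² = Σλ², so λ_Component 2² = h² − (0.3136) = 0.45 − 0.3136 = 0.1364.
|λ| = √0.1364 = 0.3693.

0.37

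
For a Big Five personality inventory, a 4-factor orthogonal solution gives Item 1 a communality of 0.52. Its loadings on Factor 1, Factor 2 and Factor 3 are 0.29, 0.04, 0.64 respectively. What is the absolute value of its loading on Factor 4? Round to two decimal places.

0.16

Under orthogonal rotation h² = Σλ², so λ_Factor 4² = h² − (0.4953) = 0.52 − 0.4953 = 0.0247.
|λ| = √0.0247 = 0.1572.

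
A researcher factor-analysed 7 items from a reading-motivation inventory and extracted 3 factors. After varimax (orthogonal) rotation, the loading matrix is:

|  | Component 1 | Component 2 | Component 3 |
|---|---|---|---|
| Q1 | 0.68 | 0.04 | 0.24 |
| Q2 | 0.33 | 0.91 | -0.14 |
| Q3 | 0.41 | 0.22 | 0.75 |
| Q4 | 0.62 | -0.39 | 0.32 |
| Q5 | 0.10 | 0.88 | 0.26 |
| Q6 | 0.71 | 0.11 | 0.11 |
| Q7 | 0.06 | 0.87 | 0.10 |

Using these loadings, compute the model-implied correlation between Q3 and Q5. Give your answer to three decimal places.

r̂ = Σ λ_i·λ_j across factors = (0.41)(0.10) + (0.22)(0.88) + (0.75)(0.26)
  = +0.0410 +0.1936 +0.1950 = 0.4296

0.430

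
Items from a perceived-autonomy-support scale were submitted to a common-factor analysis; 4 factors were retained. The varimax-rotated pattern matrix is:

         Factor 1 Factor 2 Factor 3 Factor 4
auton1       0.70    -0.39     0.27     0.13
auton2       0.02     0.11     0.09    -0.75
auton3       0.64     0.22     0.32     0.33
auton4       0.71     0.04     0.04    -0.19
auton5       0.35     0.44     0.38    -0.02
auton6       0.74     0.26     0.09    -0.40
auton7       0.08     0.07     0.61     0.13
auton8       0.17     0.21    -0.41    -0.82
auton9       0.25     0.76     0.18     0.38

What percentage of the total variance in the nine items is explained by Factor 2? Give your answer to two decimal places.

12.24%

SS loadings for Factor 2 = (-0.39)² + 0.11² + 0.22² + 0.04² + 0.44² + 0.26² + 0.07² + 0.21² + 0.76² = 1.1020
With 9 standardized items, total variance = 9. Proportion = 1.1020/9 = 0.1224 → 12.24%.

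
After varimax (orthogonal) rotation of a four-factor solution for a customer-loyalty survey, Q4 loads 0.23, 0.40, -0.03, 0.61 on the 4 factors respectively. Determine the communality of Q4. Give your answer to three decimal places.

h² = 0.23² + 0.40² + (-0.03)² + 0.61² = 0.0529 + 0.1600 + 0.0009 + 0.3721 = 0.5859

0.586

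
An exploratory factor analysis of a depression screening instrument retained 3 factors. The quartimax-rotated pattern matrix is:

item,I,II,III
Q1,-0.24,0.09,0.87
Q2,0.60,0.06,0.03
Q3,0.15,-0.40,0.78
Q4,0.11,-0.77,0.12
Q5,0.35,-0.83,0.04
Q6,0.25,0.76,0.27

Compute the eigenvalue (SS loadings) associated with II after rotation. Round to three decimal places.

2.031

SS loadings for II = 0.09² + 0.06² + (-0.40)² + (-0.77)² + (-0.83)² + 0.76² = 0.0081 + 0.0036 + 0.1600 + 0.5929 + 0.6889 + 0.5776 = 2.0311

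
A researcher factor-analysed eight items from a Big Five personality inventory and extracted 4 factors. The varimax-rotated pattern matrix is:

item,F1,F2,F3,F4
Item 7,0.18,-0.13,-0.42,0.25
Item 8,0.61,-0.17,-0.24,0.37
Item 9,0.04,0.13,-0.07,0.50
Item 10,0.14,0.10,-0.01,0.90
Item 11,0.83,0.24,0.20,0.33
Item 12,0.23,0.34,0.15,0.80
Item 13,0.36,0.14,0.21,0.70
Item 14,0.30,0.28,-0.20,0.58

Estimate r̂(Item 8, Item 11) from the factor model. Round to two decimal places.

0.54

r̂ = Σ λ_i·λ_j across factors = (0.61)(0.83) + (-0.17)(0.24) + (-0.24)(0.20) + (0.37)(0.33)
  = +0.5063 -0.0408 -0.0480 +0.1221 = 0.5396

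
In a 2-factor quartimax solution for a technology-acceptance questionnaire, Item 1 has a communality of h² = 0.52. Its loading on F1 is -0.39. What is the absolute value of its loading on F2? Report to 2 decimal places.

Under orthogonal rotation h² = Σλ², so λ_F2² = h² − (0.1521) = 0.52 − 0.1521 = 0.3679.
|λ| = √0.3679 = 0.6065.

0.61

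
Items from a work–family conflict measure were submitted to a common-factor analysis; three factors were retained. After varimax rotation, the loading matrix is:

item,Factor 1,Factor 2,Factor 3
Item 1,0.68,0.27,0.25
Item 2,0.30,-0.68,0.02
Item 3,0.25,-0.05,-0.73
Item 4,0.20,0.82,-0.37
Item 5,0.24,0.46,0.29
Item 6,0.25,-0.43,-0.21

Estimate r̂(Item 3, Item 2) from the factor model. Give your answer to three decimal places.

r̂ = Σ λ_i·λ_j across factors = (0.25)(0.30) + (-0.05)(-0.68) + (-0.73)(0.02)
  = +0.0750 +0.0340 -0.0146 = 0.0944

0.094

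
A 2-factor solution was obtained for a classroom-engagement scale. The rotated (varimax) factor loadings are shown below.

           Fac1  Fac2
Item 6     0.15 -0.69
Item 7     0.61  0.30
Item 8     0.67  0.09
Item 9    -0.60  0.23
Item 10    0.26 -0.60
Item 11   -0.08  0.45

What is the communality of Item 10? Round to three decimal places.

h² = 0.26² + (-0.60)² = 0.0676 + 0.3600 = 0.4276

0.428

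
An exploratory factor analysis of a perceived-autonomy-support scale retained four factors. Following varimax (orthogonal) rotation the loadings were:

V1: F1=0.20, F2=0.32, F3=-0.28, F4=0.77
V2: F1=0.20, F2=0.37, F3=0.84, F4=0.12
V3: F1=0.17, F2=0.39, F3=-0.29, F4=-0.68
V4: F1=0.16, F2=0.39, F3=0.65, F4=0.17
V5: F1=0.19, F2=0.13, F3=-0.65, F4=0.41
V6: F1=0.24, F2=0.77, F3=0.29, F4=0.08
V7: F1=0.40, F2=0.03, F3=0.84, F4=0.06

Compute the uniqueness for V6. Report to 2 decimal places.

h² = 0.24² + 0.77² + 0.29² + 0.08² = 0.0576 + 0.5929 + 0.0841 + 0.0064 = 0.7410
Uniqueness u² = 1 − h² = 1 − 0.7410 = 0.2590

0.26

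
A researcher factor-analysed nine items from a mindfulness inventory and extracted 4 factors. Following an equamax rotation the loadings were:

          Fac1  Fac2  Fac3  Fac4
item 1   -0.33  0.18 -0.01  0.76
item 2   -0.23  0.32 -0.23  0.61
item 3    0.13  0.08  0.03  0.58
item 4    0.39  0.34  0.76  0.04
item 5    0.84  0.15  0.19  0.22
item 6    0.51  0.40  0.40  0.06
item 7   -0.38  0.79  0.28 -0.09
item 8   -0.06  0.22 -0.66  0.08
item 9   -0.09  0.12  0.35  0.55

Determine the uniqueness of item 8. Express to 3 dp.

h² = (-0.06)² + 0.22² + (-0.66)² + 0.08² = 0.0036 + 0.0484 + 0.4356 + 0.0064 = 0.4940
Uniqueness u² = 1 − h² = 1 − 0.4940 = 0.5060

0.506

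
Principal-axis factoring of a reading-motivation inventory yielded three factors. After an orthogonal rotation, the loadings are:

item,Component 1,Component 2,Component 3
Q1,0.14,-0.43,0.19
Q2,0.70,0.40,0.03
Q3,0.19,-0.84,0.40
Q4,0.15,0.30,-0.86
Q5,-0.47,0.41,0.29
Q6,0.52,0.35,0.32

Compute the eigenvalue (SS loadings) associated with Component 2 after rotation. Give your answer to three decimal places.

SS loadings for Component 2 = (-0.43)² + 0.40² + (-0.84)² + 0.30² + 0.41² + 0.35² = 0.1849 + 0.1600 + 0.7056 + 0.0900 + 0.1681 + 0.1225 = 1.4311

1.431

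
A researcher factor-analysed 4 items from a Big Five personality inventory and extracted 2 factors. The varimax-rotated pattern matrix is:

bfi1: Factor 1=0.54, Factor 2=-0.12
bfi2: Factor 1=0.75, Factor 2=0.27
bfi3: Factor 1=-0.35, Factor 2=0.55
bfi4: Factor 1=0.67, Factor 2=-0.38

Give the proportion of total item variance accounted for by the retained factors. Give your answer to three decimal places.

Communalities: 0.3060, 0.6354, 0.4250, 0.5933; Σh² = 1.9597.
Total variance with 4 standardized items is 4, so the solution explains 1.9597/4 = 0.4899.

0.490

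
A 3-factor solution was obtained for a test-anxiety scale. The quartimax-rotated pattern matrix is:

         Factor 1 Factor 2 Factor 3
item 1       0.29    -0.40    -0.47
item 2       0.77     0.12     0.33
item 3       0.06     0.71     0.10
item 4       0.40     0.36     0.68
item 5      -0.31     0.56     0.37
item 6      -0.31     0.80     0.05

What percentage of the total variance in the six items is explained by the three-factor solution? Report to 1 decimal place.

62.3%

Communalities: 0.4650, 0.7162, 0.5177, 0.7520, 0.5466, 0.7386; Σh² = 3.7361.
Total variance with 6 standardized items is 6, so the solution explains 3.7361/6 = 0.6227 = 62.27%.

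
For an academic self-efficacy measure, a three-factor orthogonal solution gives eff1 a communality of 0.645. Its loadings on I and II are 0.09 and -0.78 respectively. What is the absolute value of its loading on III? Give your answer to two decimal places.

Under orthogonal rotation h² = Σλ², so λ_III² = h² − (0.6165) = 0.645 − 0.6165 = 0.0285.
|λ| = √0.0285 = 0.1688.

0.17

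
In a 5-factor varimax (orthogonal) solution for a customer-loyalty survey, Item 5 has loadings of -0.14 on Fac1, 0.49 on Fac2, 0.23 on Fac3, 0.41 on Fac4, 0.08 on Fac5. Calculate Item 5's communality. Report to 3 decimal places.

h² = (-0.14)² + 0.49² + 0.23² + 0.41² + 0.08² = 0.0196 + 0.2401 + 0.0529 + 0.1681 + 0.0064 = 0.4871

0.487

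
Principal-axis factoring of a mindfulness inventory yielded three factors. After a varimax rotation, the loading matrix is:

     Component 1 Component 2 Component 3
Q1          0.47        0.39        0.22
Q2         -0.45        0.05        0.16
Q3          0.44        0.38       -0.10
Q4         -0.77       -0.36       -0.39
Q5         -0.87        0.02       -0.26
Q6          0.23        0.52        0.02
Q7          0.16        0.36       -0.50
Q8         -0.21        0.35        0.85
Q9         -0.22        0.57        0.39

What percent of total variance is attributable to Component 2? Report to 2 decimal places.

SS loadings for Component 2 = 0.39² + 0.05² + 0.38² + (-0.36)² + 0.02² + 0.52² + 0.36² + 0.35² + 0.57² = 1.2764
With 9 standardized items, total variance = 9. Proportion = 1.2764/9 = 0.1418 → 14.18%.

14.18%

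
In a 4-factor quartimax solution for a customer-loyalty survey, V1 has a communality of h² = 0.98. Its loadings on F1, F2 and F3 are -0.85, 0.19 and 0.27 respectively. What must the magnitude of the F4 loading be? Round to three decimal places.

Under orthogonal rotation h² = Σλ², so λ_F4² = h² − (0.8315) = 0.98 − 0.8315 = 0.1485.
|λ| = √0.1485 = 0.3854.

0.385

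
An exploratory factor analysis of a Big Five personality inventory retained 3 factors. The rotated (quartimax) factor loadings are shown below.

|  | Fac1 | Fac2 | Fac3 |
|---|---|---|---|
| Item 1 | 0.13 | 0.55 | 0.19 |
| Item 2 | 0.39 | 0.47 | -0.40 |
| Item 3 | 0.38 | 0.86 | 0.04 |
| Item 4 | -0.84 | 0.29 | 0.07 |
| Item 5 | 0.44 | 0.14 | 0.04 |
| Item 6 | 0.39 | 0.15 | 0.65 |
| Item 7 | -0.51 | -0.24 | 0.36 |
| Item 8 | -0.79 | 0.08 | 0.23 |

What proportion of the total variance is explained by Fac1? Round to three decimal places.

SS loadings for Fac1 = 0.13² + 0.39² + 0.38² + (-0.84)² + 0.44² + 0.39² + (-0.51)² + (-0.79)² = 2.2489
Proportion of variance = 2.2489 / 8 = 0.2811.

0.281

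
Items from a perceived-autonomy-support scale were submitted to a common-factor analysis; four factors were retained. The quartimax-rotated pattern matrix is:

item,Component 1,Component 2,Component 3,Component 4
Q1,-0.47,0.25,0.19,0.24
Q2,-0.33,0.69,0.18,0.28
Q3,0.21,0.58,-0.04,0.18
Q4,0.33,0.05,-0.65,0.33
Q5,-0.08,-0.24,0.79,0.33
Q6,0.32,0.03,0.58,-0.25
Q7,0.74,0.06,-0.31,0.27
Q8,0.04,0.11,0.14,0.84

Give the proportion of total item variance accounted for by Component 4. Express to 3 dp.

0.153

SS loadings for Component 4 = 0.24² + 0.28² + 0.18² + 0.33² + 0.33² + (-0.25)² + 0.27² + 0.84² = 1.2272
Proportion of variance = 1.2272 / 8 = 0.1534.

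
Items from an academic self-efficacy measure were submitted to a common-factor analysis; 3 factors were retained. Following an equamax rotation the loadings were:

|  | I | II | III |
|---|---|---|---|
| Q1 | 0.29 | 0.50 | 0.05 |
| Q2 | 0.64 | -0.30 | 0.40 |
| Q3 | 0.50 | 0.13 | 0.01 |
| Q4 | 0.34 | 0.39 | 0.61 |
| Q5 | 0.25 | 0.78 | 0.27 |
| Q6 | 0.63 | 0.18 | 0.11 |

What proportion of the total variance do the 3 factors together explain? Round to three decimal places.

0.515

SS loadings by factor: 1.3187, 1.1498, 0.6197; total = 3.0882.
Total variance with 6 standardized items is 6, so the solution explains 3.0882/6 = 0.5147.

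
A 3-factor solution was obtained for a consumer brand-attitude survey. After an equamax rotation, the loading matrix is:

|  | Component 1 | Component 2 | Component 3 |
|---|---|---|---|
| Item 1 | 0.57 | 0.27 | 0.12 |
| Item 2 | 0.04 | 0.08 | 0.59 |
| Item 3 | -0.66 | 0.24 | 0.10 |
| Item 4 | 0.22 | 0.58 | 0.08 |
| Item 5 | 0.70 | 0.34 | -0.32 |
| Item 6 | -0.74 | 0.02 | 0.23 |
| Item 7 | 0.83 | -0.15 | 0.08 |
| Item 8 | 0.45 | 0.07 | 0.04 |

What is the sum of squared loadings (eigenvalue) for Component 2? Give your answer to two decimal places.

SS loadings for Component 2 = 0.27² + 0.08² + 0.24² + 0.58² + 0.34² + 0.02² + (-0.15)² + 0.07² = 0.0729 + 0.0064 + 0.0576 + 0.3364 + 0.1156 + 0.0004 + 0.0225 + 0.0049 = 0.6167

0.62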